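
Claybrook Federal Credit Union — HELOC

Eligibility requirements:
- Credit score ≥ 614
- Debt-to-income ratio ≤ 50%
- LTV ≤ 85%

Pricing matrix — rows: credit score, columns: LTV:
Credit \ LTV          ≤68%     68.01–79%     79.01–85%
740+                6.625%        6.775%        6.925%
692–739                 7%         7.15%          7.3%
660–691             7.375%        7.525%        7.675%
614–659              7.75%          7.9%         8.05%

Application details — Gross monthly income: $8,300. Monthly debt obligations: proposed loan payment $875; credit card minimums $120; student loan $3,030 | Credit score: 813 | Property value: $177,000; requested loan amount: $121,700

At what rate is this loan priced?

Credit score 813 ≥ 614; Total monthly debts = (875 + 120 + 3,030) = 4,025. DTI: 4,025 ÷ 8,300 = 48.5%, within the 50% cap
Loan-to-value = 121,700/177,000 = 68.8% — pass (85% max)
Row: 813 falls in 740+. Column: 68.8% falls in 68.01–79%. Rate = 6.775%.

6.775%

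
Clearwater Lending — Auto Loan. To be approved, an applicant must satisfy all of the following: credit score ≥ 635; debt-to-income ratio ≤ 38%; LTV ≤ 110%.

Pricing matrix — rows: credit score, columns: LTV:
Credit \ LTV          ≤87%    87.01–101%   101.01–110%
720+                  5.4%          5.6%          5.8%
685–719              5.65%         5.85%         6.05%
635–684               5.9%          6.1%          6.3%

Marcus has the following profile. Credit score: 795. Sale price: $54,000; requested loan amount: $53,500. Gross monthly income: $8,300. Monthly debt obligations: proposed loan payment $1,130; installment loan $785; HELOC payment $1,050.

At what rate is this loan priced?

5.6%

Credit score 795 ≥ 635; Total monthly debts = (1,130 + 785 + 1,050) = 2,965. DTI = 2,965/8,300 = 35.7% ≤ 38%
LTV: 53,500 ÷ 54,000 = 99.1%, within 110% cap
Credit 795 → row 720+; LTV 99.1% → column 87.01–101%. Grid cell → 5.6%.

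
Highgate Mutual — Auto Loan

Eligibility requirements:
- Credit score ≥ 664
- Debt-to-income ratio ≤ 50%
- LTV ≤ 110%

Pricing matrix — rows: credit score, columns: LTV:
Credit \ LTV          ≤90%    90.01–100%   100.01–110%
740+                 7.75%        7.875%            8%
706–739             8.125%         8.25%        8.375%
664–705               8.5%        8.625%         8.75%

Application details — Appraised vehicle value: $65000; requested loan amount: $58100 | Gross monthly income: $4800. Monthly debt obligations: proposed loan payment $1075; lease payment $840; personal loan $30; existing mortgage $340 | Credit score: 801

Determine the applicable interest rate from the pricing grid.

Credit score 801 ≥ 664; Total monthly debts = (1,075 + 840 + 30 + 340) = 2,285. DTI: 2,285 ÷ 4,800 = 47.6%, within the 50% cap
LTV = 58,100/65,000 = 89.4% ≤ 110%
Row: 801 falls in 740+. Column: 89.4% falls in ≤90%. Rate = 7.75%.

7.75%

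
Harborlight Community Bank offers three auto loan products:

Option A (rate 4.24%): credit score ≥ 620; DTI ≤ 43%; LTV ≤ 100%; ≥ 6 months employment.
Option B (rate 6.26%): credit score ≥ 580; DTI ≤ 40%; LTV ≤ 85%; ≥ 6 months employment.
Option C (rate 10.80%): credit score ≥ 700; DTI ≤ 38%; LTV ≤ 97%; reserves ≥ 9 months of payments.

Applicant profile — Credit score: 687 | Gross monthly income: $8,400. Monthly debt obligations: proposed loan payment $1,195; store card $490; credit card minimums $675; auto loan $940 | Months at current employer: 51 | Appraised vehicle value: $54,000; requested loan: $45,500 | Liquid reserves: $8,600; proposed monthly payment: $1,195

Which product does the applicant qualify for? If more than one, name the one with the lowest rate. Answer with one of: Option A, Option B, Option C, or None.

Option A

Total debts = (1,195 + 490 + 675 + 940) = 3,300; DTI = 3,300/8,400 = 39.3%.
LTV = 45,500/54,000 = 84.3%.
Reserves = 8,600/1,195 = 7.2 months.
Option A: score 687 ≥ 620; DTI 39.3% ≤ 43%; LTV 84.3% ≤ 100%; employment 51 ≥ 6 mo → qualifies.
Option B: score 687 ≥ 580; DTI 39.3% ≤ 40%; LTV 84.3% ≤ 85%; employment 51 ≥ 6 mo → qualifies.
Option C: score 687 < 700; DTI 39.3% > 38%; LTV 84.3% ≤ 97%; reserves 7.2 < 9 mo → does not qualify.
Qualifying: Option A, Option B. Lowest rate is 4.24% → Option A.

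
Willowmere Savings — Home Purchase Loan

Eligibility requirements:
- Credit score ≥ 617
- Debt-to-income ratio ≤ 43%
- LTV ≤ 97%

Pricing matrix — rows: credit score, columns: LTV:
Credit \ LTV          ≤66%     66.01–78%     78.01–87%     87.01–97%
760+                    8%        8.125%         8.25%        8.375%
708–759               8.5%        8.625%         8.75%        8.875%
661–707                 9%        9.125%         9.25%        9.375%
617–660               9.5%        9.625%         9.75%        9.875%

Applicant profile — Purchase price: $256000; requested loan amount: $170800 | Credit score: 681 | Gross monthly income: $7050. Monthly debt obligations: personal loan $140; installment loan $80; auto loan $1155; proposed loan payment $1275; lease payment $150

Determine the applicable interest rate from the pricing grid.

9.125%

Credit score 681 ≥ 617; Total monthly debts = (140 + 80 + 1,155 + 1,275 + 150) = 2,800. DTI: 2,800 ÷ 7,050 = 39.7%, within the 43% cap
LTV: 170,800 ÷ 256,000 = 66.7%, within 97% cap
Score 681 is in the 661–707 band; LTV 66.7% is in the 66.01–78% band → 9.125%.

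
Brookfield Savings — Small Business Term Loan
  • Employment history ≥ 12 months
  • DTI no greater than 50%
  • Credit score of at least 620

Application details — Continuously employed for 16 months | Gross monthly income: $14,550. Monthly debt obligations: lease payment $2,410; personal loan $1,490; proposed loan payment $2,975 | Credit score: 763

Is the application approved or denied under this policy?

Approved

Employment 16 ≥ 12 months
Total monthly debts = (2,410 + 1,490 + 2,975) = 6,875. DTI: 6,875 ÷ 14,550 = 47.3%, within the 50% cap
Credit score 763 ≥ 620 (meets)
All criteria satisfied.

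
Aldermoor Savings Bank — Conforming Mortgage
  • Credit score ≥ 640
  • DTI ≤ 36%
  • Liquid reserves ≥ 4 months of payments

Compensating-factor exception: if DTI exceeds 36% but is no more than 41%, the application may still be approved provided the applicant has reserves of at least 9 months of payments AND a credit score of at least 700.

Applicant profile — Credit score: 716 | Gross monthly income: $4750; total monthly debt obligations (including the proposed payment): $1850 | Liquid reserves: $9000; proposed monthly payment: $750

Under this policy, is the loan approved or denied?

Approved

Credit score 716 ≥ 640 (meets base)
DTI: 1,850 ÷ 4,750 = 38.9%, over the 36% base limit.
Reserves = 9,000/750 = 12.0 months ≥ 4
DTI 38.9% is within the 36%–41% exception band; checking compensating factors.
Reserves 12.0 ≥ 9 months; credit score 716 ≥ 700.
Both override conditions satisfied; DTI exception granted.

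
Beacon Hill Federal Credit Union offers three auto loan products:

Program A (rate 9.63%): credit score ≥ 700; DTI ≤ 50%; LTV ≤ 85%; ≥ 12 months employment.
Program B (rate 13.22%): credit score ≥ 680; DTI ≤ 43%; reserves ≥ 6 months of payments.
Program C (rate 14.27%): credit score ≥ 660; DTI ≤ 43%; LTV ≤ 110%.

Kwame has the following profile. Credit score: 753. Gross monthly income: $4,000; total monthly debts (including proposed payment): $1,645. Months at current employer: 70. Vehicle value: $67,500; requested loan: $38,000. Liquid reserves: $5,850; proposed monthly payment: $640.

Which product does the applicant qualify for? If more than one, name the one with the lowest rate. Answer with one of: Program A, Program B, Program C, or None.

Program A

DTI = 1,645/4,000 = 41.1%.
LTV = 38,000/67,500 = 56.3%.
Reserves = 5,850/640 = 9.1 months.
Program A: score 753 ≥ 700; DTI 41.1% ≤ 50%; LTV 56.3% ≤ 85%; employment 70 ≥ 12 mo → qualifies.
Program B: score 753 ≥ 680; DTI 41.1% ≤ 43%; reserves 9.1 ≥ 6 mo → qualifies.
Program C: score 753 ≥ 660; DTI 41.1% ≤ 43%; LTV 56.3% ≤ 110% → qualifies.
Qualifying: Program A, Program B, Program C. Lowest rate is 9.63% → Program A.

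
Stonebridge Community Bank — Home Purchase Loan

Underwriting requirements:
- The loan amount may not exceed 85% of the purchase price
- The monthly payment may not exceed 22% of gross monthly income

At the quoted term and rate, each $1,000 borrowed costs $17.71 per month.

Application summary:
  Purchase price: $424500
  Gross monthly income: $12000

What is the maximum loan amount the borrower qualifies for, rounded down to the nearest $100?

$149,000

Payment cap: 22% × $12,000 = $2,640/month.
At $17.71 per $1,000, that supports 2,640/17.71 × 1,000 ≈ $149,068 → $149,000.
LTV cap: 85% × $424,500 = $360,825 → $360,800.
Binding constraint: payment-to-income.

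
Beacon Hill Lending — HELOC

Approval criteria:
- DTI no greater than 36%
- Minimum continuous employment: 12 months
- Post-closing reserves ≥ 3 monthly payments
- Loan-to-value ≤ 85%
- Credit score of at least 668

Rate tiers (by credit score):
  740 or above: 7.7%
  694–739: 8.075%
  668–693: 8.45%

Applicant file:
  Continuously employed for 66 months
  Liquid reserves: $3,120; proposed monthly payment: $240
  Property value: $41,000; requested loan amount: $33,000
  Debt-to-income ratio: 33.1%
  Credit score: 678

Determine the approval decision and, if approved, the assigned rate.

Approved at 8.45%

Credit score 678 ≥ 668 (meets minimum)
Loan-to-value = 33,000/41,000 = 80.5% — pass (85% max)
Liquid reserves cover 3,120/240 = 13.0 months — ≥ 3 required
Employment 66 ≥ 12 months
Debt-to-income 33.1% vs 36% cap — pass
All requirements met. Score 678 falls in the 668–693 tier → 8.45%.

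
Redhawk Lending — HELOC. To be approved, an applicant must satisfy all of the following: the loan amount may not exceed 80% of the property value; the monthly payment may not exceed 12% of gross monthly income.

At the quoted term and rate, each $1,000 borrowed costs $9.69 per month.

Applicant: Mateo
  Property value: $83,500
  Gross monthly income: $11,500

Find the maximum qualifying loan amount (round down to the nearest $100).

$66,800

Payment cap: 12% × $11,500 = $1,380/month.
At $9.69 per $1,000, that supports 1,380/9.69 × 1,000 ≈ $142,414 → $142,400.
LTV cap: 80% × $83,500 = $66,800 → $66,800.
Binding constraint: loan-to-value.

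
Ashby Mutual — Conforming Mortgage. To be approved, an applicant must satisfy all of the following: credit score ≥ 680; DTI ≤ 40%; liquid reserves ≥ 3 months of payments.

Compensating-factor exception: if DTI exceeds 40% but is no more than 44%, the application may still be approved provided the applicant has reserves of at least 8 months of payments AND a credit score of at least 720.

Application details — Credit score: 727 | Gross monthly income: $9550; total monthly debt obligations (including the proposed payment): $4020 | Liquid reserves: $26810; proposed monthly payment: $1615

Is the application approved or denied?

Credit score 727 ≥ 680 (meets base)
DTI: 4,020 ÷ 9,550 = 42.1%, over the 40% base limit.
Liquid reserves cover 26,810/1,615 = 16.6 months — ≥ 3 required
DTI 42.1% is within the 40%–44% exception band; checking compensating factors.
Reserves 16.6 ≥ 8 months; credit score 727 ≥ 720.
Both override conditions satisfied; DTI exception granted.

Approved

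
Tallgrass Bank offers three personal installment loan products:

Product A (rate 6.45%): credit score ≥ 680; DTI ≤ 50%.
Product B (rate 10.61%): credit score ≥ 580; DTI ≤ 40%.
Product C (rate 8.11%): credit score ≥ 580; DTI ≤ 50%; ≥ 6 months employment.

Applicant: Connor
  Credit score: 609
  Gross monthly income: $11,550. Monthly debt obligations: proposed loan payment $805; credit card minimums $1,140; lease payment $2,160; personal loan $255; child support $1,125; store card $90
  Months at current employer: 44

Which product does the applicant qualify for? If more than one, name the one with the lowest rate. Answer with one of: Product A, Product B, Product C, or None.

Total debts = (805 + 1,140 + 2,160 + 255 + 1,125 + 90) = 5,575; DTI = 5,575/11,550 = 48.3%.
Product A: score 609 < 680; DTI 48.3% ≤ 50% → does not qualify.
Product B: score 609 ≥ 580; DTI 48.3% > 40% → does not qualify.
Product C: score 609 ≥ 580; DTI 48.3% ≤ 50%; employment 44 ≥ 6 mo → qualifies.

Product C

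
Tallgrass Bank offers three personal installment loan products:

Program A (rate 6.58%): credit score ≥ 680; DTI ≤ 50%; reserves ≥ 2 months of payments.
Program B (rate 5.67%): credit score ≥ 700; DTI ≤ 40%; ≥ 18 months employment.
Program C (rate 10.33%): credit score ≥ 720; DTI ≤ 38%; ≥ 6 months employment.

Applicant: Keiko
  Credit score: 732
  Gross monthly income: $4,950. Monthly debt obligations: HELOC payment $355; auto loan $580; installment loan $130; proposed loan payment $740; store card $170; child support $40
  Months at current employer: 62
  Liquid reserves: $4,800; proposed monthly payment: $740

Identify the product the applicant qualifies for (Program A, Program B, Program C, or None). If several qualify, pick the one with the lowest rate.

Total debts = (355 + 580 + 130 + 740 + 170 + 40) = 2,015; DTI = 2,015/4,950 = 40.7%.
Reserves = 4,800/740 = 6.5 months.
Program A: score 732 ≥ 680; DTI 40.7% ≤ 50%; reserves 6.5 ≥ 2 mo → qualifies.
Program B: score 732 ≥ 700; DTI 40.7% > 40%; employment 62 ≥ 18 mo → does not qualify.
Program C: score 732 ≥ 720; DTI 40.7% > 38%; employment 62 ≥ 6 mo → does not qualify.

Program A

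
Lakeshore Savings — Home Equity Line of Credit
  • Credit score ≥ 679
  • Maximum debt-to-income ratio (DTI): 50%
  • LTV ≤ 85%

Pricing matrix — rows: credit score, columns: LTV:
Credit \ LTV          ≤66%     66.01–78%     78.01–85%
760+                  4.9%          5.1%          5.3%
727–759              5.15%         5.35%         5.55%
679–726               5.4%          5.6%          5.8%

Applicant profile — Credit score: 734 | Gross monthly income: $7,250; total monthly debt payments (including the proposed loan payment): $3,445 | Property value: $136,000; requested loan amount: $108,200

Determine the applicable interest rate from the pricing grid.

5.55%

Credit score 734 ≥ 679; DTI = 3,445/7,250 = 47.5% ≤ 50%
LTV: 108,200 ÷ 136,000 = 79.6%, within 85% cap
Score 734 is in the 727–759 band; LTV 79.6% is in the 78.01–85% band → 5.55%.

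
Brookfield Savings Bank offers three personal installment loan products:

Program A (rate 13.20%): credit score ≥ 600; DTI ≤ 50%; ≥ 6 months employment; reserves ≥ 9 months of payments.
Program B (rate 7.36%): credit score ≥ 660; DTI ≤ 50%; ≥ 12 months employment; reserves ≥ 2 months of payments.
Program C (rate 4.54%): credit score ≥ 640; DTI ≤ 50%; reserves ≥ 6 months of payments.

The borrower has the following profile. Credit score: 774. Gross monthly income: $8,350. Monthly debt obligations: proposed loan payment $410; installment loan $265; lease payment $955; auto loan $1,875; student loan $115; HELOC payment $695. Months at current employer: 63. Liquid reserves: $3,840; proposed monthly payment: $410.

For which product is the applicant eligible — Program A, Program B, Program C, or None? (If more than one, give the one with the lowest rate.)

Total debts = (410 + 265 + 955 + 1,875 + 115 + 695) = 4,315; DTI = 4,315/8,350 = 51.7%.
Reserves = 3,840/410 = 9.4 months.
Program A: score 774 ≥ 600; DTI 51.7% > 50%; employment 63 ≥ 6 mo; reserves 9.4 ≥ 9 mo → does not qualify.
Program B: score 774 ≥ 660; DTI 51.7% > 50%; employment 63 ≥ 12 mo; reserves 9.4 ≥ 2 mo → does not qualify.
Program C: score 774 ≥ 640; DTI 51.7% > 50%; reserves 9.4 ≥ 6 mo → does not qualify.

None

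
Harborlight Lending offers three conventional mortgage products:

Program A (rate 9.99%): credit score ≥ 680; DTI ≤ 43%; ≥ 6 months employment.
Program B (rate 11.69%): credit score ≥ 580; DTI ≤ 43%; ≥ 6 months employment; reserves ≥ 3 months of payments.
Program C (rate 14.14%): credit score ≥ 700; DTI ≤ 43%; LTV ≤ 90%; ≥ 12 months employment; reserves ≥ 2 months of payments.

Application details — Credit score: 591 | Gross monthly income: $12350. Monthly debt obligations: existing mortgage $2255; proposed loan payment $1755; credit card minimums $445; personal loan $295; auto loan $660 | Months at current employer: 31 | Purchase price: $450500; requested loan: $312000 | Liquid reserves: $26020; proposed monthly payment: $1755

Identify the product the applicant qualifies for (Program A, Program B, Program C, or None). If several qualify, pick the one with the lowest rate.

None

Total debts = (2,255 + 1,755 + 445 + 295 + 660) = 5,410; DTI = 5,410/12,350 = 43.8%.
LTV = 312,000/450,500 = 69.3%.
Reserves = 26,020/1,755 = 14.8 months.
Program A: score 591 < 680; DTI 43.8% > 43%; employment 31 ≥ 6 mo → does not qualify.
Program B: score 591 ≥ 580; DTI 43.8% > 43%; employment 31 ≥ 6 mo; reserves 14.8 ≥ 3 mo → does not qualify.
Program C: score 591 < 700; DTI 43.8% > 43%; LTV 69.3% ≤ 90%; employment 31 ≥ 12 mo; reserves 14.8 ≥ 2 mo → does not qualify.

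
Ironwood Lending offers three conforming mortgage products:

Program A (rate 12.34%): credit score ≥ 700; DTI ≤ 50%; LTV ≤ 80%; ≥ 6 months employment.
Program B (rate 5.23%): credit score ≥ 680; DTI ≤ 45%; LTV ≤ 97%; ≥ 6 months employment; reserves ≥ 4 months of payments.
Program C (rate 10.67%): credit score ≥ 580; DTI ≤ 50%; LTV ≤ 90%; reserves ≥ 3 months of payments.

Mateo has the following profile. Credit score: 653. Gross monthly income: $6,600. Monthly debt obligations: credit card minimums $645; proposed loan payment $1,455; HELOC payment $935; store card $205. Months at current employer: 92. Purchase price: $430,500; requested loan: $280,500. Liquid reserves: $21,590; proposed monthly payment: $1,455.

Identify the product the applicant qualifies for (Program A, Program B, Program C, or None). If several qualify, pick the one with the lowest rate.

Total debts = (645 + 1,455 + 935 + 205) = 3,240; DTI = 3,240/6,600 = 49.1%.
LTV = 280,500/430,500 = 65.2%.
Reserves = 21,590/1,455 = 14.8 months.
Program A: score 653 < 700; DTI 49.1% ≤ 50%; LTV 65.2% ≤ 80%; employment 92 ≥ 6 mo → does not qualify.
Program B: score 653 < 680; DTI 49.1% > 45%; LTV 65.2% ≤ 97%; employment 92 ≥ 6 mo; reserves 14.8 ≥ 4 mo → does not qualify.
Program C: score 653 ≥ 580; DTI 49.1% ≤ 50%; LTV 65.2% ≤ 90%; reserves 14.8 ≥ 3 mo → qualifies.

Program C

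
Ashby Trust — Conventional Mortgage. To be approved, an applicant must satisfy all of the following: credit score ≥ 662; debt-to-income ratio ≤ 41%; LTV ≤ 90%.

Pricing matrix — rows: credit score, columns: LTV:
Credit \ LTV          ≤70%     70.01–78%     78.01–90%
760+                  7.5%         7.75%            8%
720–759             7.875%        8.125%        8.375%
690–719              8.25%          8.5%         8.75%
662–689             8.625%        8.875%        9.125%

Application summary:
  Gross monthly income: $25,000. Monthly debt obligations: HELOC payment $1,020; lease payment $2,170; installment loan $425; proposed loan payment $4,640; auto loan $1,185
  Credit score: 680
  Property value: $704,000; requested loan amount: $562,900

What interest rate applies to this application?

Credit score 680 ≥ 662; Total monthly debts = (1,020 + 2,170 + 425 + 4,640 + 1,185) = 9,440. DTI: 9,440 ÷ 25,000 = 37.8%, within the 41% cap
LTV: 562,900 ÷ 704,000 = 80%, within 90% cap
Credit 680 → row 662–689; LTV 80% → column 78.01–90%. Grid cell → 9.125%.

9.125%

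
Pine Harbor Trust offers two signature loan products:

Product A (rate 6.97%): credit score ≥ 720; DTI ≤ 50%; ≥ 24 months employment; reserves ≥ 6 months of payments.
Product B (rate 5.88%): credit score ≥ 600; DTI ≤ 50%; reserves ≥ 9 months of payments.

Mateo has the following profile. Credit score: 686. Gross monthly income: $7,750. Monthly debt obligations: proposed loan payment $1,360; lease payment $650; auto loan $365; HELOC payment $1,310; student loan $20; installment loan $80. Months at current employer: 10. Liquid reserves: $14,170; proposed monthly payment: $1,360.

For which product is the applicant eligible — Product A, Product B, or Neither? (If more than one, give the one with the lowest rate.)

Product B

Total debts = (1,360 + 650 + 365 + 1,310 + 20 + 80) = 3,785; DTI = 3,785/7,750 = 48.8%.
Reserves = 14,170/1,360 = 10.4 months.
Product A: score 686 < 720; DTI 48.8% ≤ 50%; employment 10 < 24 mo; reserves 10.4 ≥ 6 mo → does not qualify.
Product B: score 686 ≥ 600; DTI 48.8% ≤ 50%; reserves 10.4 ≥ 9 mo → qualifies.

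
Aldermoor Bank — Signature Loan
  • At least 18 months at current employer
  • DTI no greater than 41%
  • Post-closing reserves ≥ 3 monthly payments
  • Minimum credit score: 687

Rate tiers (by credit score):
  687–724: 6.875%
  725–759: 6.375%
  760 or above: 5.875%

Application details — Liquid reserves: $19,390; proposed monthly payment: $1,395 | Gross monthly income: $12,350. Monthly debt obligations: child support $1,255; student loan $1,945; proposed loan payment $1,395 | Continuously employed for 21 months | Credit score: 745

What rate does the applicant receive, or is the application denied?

Credit score 745 ≥ 687 (meets minimum)
Total monthly debts = (1,255 + 1,945 + 1,395) = 4,595. DTI: 4,595 ÷ 12,350 = 37.2%, within the 41% cap
Liquid reserves cover 19,390/1,395 = 13.9 months — ≥ 3 required
Employment 21 ≥ 18 months
All requirements met. Score 745 falls in the 725–759 tier → 6.375%.

Approved at 6.375%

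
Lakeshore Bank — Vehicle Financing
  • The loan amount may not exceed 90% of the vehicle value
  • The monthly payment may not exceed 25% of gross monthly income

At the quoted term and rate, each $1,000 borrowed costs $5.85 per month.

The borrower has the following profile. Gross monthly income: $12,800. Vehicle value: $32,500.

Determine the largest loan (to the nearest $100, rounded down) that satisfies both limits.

$29,200

Payment cap: 25% × $12,800 = $3,200/month.
At $5.85 per $1,000, that supports 3,200/5.85 × 1,000 ≈ $547,008 → $547,000.
LTV cap: 90% × $32,500 = $29,250 → $29,200.
Binding constraint: loan-to-value.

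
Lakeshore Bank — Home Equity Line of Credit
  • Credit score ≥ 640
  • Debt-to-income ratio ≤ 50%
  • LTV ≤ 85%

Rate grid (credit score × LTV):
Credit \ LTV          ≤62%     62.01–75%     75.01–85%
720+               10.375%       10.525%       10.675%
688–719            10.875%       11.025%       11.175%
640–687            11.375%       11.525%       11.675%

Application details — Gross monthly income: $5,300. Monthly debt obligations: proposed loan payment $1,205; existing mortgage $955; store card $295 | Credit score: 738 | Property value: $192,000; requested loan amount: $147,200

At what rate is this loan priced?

Credit score 738 ≥ 640; Total monthly debts = (1,205 + 955 + 295) = 2,455. Debt-to-income = 2,455/5,300 = 46.3% — meets 50% limit
Loan-to-value = 147,200/192,000 = 76.7% — pass (85% max)
Credit 738 → row 720+; LTV 76.7% → column 75.01–85%. Grid cell → 10.675%.

10.675%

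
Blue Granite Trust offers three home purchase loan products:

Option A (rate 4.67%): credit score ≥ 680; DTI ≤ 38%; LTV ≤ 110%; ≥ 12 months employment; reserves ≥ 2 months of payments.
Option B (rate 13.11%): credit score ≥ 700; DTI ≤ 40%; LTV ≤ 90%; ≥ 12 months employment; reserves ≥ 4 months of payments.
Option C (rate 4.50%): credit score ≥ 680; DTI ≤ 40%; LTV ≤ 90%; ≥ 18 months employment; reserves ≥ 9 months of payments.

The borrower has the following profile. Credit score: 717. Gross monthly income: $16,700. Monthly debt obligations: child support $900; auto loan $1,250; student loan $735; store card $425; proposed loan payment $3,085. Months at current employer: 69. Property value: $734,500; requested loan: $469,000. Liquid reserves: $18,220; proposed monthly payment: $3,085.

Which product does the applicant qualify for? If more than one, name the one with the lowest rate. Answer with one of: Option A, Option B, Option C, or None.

Option B

Total debts = (900 + 1,250 + 735 + 425 + 3,085) = 6,395; DTI = 6,395/16,700 = 38.3%.
LTV = 469,000/734,500 = 63.9%.
Reserves = 18,220/3,085 = 5.9 months.
Option A: score 717 ≥ 680; DTI 38.3% > 38%; LTV 63.9% ≤ 110%; employment 69 ≥ 12 mo; reserves 5.9 ≥ 2 mo → does not qualify.
Option B: score 717 ≥ 700; DTI 38.3% ≤ 40%; LTV 63.9% ≤ 90%; employment 69 ≥ 12 mo; reserves 5.9 ≥ 4 mo → qualifies.
Option C: score 717 ≥ 680; DTI 38.3% ≤ 40%; LTV 63.9% ≤ 90%; employment 69 ≥ 18 mo; reserves 5.9 < 9 mo → does not qualify.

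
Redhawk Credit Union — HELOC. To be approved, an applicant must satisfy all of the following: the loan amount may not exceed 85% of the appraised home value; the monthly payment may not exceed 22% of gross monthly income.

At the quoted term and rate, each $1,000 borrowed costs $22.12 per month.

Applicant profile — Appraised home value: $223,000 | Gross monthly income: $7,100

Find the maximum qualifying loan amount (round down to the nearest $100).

Payment cap: 22% × $7,100 = $1,562/month.
At $22.12 per $1,000, that supports 1,562/22.12 × 1,000 ≈ $70,614 → $70,600.
LTV cap: 85% × $223,000 = $189,550 → $189,500.
Binding constraint: payment-to-income.

$70,600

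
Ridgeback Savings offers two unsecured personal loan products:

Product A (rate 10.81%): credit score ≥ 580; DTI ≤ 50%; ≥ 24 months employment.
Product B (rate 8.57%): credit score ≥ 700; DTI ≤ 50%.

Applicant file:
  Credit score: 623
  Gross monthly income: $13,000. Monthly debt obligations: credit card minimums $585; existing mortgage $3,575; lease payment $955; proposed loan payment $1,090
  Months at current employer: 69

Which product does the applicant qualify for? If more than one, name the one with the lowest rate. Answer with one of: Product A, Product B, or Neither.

Product A

Total debts = (585 + 3,575 + 955 + 1,090) = 6,205; DTI = 6,205/13,000 = 47.7%.
Product A: score 623 ≥ 580; DTI 47.7% ≤ 50%; employment 69 ≥ 24 mo → qualifies.
Product B: score 623 < 700; DTI 47.7% ≤ 50% → does not qualify.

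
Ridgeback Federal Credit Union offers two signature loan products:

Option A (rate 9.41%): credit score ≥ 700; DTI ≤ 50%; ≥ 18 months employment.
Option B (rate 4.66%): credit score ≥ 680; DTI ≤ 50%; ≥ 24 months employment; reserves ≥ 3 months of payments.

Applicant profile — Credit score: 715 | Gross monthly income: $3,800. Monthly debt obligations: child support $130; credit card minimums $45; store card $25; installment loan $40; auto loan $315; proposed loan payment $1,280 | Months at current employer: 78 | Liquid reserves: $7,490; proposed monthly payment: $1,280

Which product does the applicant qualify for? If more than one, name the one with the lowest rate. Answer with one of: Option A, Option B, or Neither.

Option B

Total debts = (130 + 45 + 25 + 40 + 315 + 1,280) = 1,835; DTI = 1,835/3,800 = 48.3%.
Reserves = 7,490/1,280 = 5.9 months.
Option A: score 715 ≥ 700; DTI 48.3% ≤ 50%; employment 78 ≥ 18 mo → qualifies.
Option B: score 715 ≥ 680; DTI 48.3% ≤ 50%; employment 78 ≥ 24 mo; reserves 5.9 ≥ 3 mo → qualifies.
Qualifying: Option A, Option B. Lowest rate is 4.66% → Option B.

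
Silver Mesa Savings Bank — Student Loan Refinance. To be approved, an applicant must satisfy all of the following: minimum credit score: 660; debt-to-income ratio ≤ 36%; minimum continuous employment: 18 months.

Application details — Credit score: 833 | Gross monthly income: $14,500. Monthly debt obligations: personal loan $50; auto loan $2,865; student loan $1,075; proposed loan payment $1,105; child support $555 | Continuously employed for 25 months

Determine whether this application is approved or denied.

Credit score 833 ≥ 660 (meets)
Total monthly debts = (50 + 2,865 + 1,075 + 1,105 + 555) = 5,650. Debt-to-income = 5,650/14,500 = 39% — over 36% limit
Employment 25 ≥ 18 months
Fails on DTI.

Denied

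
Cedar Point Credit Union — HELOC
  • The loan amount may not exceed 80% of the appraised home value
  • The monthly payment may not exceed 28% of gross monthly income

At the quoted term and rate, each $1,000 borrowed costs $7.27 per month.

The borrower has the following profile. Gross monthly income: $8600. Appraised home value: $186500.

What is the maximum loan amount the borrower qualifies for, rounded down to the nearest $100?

Payment cap: 28% × $8,600 = $2,408/month.
At $7.27 per $1,000, that supports 2,408/7.27 × 1,000 ≈ $331,224 → $331,200.
LTV cap: 80% × $186,500 = $149,200 → $149,200.
Binding constraint: loan-to-value.

$149,200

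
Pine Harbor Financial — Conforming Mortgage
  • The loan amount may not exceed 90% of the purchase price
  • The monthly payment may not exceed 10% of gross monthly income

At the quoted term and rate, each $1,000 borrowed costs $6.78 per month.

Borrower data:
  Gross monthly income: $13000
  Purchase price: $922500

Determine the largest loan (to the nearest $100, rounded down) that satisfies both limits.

Payment cap: 10% × $13,000 = $1,300/month.
At $6.78 per $1,000, that supports 1,300/6.78 × 1,000 ≈ $191,740 → $191,700.
LTV cap: 90% × $922,500 = $830,250 → $830,200.
Binding constraint: payment-to-income.

$191,700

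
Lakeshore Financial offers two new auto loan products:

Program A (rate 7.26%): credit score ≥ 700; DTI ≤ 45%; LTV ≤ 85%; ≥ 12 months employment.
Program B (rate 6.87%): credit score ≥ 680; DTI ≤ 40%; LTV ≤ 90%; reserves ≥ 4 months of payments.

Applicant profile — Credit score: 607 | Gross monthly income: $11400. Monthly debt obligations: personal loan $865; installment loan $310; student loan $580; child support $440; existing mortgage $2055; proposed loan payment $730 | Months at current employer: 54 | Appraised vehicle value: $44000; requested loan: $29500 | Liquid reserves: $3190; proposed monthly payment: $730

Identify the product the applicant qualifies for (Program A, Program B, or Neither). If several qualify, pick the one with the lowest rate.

Total debts = (865 + 310 + 580 + 440 + 2,055 + 730) = 4,980; DTI = 4,980/11,400 = 43.7%.
LTV = 29,500/44,000 = 67%.
Reserves = 3,190/730 = 4.4 months.
Program A: score 607 < 700; DTI 43.7% ≤ 45%; LTV 67% ≤ 85%; employment 54 ≥ 12 mo → does not qualify.
Program B: score 607 < 680; DTI 43.7% > 40%; LTV 67% ≤ 90%; reserves 4.4 ≥ 4 mo → does not qualify.

Neither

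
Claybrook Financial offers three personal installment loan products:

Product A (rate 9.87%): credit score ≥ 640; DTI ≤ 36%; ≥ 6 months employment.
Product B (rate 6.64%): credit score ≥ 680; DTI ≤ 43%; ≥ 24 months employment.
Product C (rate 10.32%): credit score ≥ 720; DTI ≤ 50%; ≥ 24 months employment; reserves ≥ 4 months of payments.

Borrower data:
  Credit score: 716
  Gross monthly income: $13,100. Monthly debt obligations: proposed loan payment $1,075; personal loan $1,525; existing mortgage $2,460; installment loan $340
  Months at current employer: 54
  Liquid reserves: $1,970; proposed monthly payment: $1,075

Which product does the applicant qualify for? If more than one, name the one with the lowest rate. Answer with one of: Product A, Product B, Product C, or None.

Total debts = (1,075 + 1,525 + 2,460 + 340) = 5,400; DTI = 5,400/13,100 = 41.2%.
Reserves = 1,970/1,075 = 1.8 months.
Product A: score 716 ≥ 640; DTI 41.2% > 36%; employment 54 ≥ 6 mo → does not qualify.
Product B: score 716 ≥ 680; DTI 41.2% ≤ 43%; employment 54 ≥ 24 mo → qualifies.
Product C: score 716 < 720; DTI 41.2% ≤ 50%; employment 54 ≥ 24 mo; reserves 1.8 < 4 mo → does not qualify.

Product B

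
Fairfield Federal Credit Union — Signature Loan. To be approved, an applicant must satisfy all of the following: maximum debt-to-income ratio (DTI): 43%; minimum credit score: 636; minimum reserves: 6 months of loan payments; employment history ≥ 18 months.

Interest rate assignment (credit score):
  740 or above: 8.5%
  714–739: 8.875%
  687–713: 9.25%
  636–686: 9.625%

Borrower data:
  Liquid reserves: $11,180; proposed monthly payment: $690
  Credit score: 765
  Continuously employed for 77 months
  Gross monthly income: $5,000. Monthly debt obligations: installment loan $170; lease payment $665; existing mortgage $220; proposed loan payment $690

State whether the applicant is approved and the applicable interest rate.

Approved at 8.5%

Credit score 765 ≥ 636 (meets minimum)
Total monthly debts = (170 + 665 + 220 + 690) = 1,745. Debt-to-income = 1,745/5,000 = 34.9% — meets 43% limit
Reserves = 11,180/690 = 16.2 months ≥ 6
Employment 77 ≥ 18 months
All requirements met. Score 765 falls in the 740 or above tier → 8.5%.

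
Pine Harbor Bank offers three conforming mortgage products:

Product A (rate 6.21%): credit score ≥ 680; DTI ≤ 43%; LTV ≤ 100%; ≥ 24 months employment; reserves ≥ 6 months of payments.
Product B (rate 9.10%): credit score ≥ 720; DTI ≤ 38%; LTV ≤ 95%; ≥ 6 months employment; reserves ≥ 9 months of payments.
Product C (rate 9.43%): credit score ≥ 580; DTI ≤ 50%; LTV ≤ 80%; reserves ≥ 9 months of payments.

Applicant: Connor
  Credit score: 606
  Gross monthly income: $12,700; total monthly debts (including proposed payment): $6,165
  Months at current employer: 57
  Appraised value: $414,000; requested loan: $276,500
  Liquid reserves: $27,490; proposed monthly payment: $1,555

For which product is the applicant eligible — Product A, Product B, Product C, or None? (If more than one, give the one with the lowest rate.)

DTI = 6,165/12,700 = 48.5%.
LTV = 276,500/414,000 = 66.8%.
Reserves = 27,490/1,555 = 17.7 months.
Product A: score 606 < 680; DTI 48.5% > 43%; LTV 66.8% ≤ 100%; employment 57 ≥ 24 mo; reserves 17.7 ≥ 6 mo → does not qualify.
Product B: score 606 < 720; DTI 48.5% > 38%; LTV 66.8% ≤ 95%; employment 57 ≥ 6 mo; reserves 17.7 ≥ 9 mo → does not qualify.
Product C: score 606 ≥ 580; DTI 48.5% ≤ 50%; LTV 66.8% ≤ 80%; reserves 17.7 ≥ 9 mo → qualifies.

Product C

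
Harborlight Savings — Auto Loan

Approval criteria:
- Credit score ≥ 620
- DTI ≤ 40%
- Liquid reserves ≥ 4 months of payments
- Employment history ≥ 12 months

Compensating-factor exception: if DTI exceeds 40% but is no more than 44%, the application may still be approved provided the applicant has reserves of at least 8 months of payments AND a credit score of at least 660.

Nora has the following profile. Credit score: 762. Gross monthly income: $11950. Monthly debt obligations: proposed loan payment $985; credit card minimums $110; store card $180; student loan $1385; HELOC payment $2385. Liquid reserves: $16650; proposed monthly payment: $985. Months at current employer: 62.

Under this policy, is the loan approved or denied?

Credit score 762 ≥ 620 (meets base)
Total debts = (985 + 110 + 180 + 1,385 + 2,385) = 5,045. DTI = 5,045/11,950 = 42.2% > 40% — standard DTI limit exceeded.
Liquid reserves cover 16,650/985 = 16.9 months — ≥ 4 required
Employment 62 ≥ 12 months
DTI 42.2% is within the 40%–44% exception band; checking compensating factors.
Override check — reserves: 16.9 mo (ok); score: 762 (ok).
Both override conditions satisfied; DTI exception granted.

Approved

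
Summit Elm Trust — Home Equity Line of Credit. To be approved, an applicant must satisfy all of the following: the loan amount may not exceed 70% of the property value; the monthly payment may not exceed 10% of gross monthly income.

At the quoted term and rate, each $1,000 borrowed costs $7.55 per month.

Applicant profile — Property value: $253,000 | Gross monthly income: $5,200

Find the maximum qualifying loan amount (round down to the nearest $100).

Payment cap: 10% × $5,200 = $520/month.
At $7.55 per $1,000, that supports 520/7.55 × 1,000 ≈ $68,874 → $68,800.
LTV cap: 70% × $253,000 = $177,100 → $177,100.
Binding constraint: payment-to-income.

$68,800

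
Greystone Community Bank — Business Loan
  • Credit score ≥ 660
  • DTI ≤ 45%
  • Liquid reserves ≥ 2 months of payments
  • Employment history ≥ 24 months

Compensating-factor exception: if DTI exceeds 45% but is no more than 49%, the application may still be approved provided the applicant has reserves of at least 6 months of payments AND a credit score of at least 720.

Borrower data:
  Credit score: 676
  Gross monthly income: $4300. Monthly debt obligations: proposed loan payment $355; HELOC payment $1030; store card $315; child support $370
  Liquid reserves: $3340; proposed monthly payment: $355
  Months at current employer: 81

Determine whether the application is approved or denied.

Denied

Credit score 676 ≥ 660 (meets base)
Total debts = (355 + 1,030 + 315 + 370) = 2,070. DTI = 2,070/4,300 = 48.1% > 45% — standard DTI limit exceeded.
Liquid reserves cover 3,340/355 = 9.4 months — ≥ 2 required
Employment 81 ≥ 24 months
DTI 48.1% is within the 45%–49% exception band; checking compensating factors.
Override check — reserves: 9.4 mo (ok); score: 676 (below 720).
Override conditions not both satisfied; exception does not apply.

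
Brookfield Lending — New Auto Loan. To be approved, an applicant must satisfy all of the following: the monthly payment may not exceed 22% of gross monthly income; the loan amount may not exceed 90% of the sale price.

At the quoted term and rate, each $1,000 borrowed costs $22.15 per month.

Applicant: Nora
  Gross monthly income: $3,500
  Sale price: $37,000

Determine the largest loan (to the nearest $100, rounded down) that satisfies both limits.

Payment cap: 22% × $3,500 = $770/month.
At $22.15 per $1,000, that supports 770/22.15 × 1,000 ≈ $34,762 → $34,700.
LTV cap: 90% × $37,000 = $33,300 → $33,300.
Binding constraint: loan-to-value.

$33,300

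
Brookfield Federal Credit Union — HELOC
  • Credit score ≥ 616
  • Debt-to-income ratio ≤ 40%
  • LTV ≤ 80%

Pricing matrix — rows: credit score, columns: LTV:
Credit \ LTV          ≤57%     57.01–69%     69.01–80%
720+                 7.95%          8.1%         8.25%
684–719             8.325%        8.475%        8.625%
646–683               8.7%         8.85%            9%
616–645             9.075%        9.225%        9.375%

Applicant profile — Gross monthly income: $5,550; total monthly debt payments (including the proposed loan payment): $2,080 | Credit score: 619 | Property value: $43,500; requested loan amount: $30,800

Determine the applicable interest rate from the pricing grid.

9.375%

Credit score 619 ≥ 616; Debt-to-income = 2,080/5,550 = 37.5% — meets 40% limit
Loan-to-value = 30,800/43,500 = 70.8% — pass (80% max)
Credit 619 → row 616–645; LTV 70.8% → column 69.01–80%. Grid cell → 9.375%.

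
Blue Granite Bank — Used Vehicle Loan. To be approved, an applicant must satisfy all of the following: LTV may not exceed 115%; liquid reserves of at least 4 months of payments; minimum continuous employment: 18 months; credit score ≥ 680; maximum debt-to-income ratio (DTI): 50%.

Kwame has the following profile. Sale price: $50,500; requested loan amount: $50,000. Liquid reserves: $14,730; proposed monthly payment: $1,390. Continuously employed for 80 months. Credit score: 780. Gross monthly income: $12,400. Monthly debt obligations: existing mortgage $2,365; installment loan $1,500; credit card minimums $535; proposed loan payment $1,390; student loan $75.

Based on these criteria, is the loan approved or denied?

Approved

LTV: 50,000 ÷ 50,500 = 99%, within 115% cap
Reserves: 14,730 ÷ 1,390 = 10.6 months (meets 4-month minimum)
Employment 80 ≥ 18 months
Credit score 780 ≥ 680 (meets)
Total monthly debts = (2,365 + 1,500 + 535 + 1,390 + 75) = 5,865. DTI: 5,865 ÷ 12,400 = 47.3%, within the 50% cap
All criteria satisfied.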